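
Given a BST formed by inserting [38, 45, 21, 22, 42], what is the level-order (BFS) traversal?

Tree insertion order: [38, 45, 21, 22, 42]
Tree (level-order array): [38, 21, 45, None, 22, 42]
BFS from the root, enqueuing left then right child of each popped node:
  queue [38] -> pop 38, enqueue [21, 45], visited so far: [38]
  queue [21, 45] -> pop 21, enqueue [22], visited so far: [38, 21]
  queue [45, 22] -> pop 45, enqueue [42], visited so far: [38, 21, 45]
  queue [22, 42] -> pop 22, enqueue [none], visited so far: [38, 21, 45, 22]
  queue [42] -> pop 42, enqueue [none], visited so far: [38, 21, 45, 22, 42]
Result: [38, 21, 45, 22, 42]


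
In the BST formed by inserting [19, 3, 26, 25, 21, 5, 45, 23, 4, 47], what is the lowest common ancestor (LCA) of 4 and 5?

Tree insertion order: [19, 3, 26, 25, 21, 5, 45, 23, 4, 47]
Tree (level-order array): [19, 3, 26, None, 5, 25, 45, 4, None, 21, None, None, 47, None, None, None, 23]
In a BST, the LCA of p=4, q=5 is the first node v on the
root-to-leaf path with p <= v <= q (go left if both < v, right if both > v).
Walk from root:
  at 19: both 4 and 5 < 19, go left
  at 3: both 4 and 5 > 3, go right
  at 5: 4 <= 5 <= 5, this is the LCA
LCA = 5


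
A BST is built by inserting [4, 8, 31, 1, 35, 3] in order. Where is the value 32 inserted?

Starting tree (level order): [4, 1, 8, None, 3, None, 31, None, None, None, 35]
Insertion path: 4 -> 8 -> 31 -> 35
Result: insert 32 as left child of 35
Final tree (level order): [4, 1, 8, None, 3, None, 31, None, None, None, 35, 32]


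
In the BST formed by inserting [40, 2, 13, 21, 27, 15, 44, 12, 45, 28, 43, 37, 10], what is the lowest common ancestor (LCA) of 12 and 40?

Tree insertion order: [40, 2, 13, 21, 27, 15, 44, 12, 45, 28, 43, 37, 10]
Tree (level-order array): [40, 2, 44, None, 13, 43, 45, 12, 21, None, None, None, None, 10, None, 15, 27, None, None, None, None, None, 28, None, 37]
In a BST, the LCA of p=12, q=40 is the first node v on the
root-to-leaf path with p <= v <= q (go left if both < v, right if both > v).
Walk from root:
  at 40: 12 <= 40 <= 40, this is the LCA
LCA = 40


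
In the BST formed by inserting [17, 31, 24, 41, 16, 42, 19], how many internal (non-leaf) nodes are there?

Tree built from: [17, 31, 24, 41, 16, 42, 19]
Tree (level-order array): [17, 16, 31, None, None, 24, 41, 19, None, None, 42]
Rule: An internal node has at least one child.
Per-node child counts:
  node 17: 2 child(ren)
  node 16: 0 child(ren)
  node 31: 2 child(ren)
  node 24: 1 child(ren)
  node 19: 0 child(ren)
  node 41: 1 child(ren)
  node 42: 0 child(ren)
Matching nodes: [17, 31, 24, 41]
Count of internal (non-leaf) nodes: 4


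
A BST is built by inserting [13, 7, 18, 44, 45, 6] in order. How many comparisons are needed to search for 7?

Search path for 7: 13 -> 7
Found: True
Comparisons: 2


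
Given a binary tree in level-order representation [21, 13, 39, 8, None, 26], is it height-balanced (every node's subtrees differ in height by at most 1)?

Tree (level-order array): [21, 13, 39, 8, None, 26]
Definition: a tree is height-balanced if, at every node, |h(left) - h(right)| <= 1 (empty subtree has height -1).
Bottom-up per-node check:
  node 8: h_left=-1, h_right=-1, diff=0 [OK], height=0
  node 13: h_left=0, h_right=-1, diff=1 [OK], height=1
  node 26: h_left=-1, h_right=-1, diff=0 [OK], height=0
  node 39: h_left=0, h_right=-1, diff=1 [OK], height=1
  node 21: h_left=1, h_right=1, diff=0 [OK], height=2
All nodes satisfy the balance condition.
Result: Balanced


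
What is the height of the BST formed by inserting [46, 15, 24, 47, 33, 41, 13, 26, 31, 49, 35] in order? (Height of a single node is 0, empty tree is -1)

Insertion order: [46, 15, 24, 47, 33, 41, 13, 26, 31, 49, 35]
Tree (level-order array): [46, 15, 47, 13, 24, None, 49, None, None, None, 33, None, None, 26, 41, None, 31, 35]
Compute height bottom-up (empty subtree = -1):
  height(13) = 1 + max(-1, -1) = 0
  height(31) = 1 + max(-1, -1) = 0
  height(26) = 1 + max(-1, 0) = 1
  height(35) = 1 + max(-1, -1) = 0
  height(41) = 1 + max(0, -1) = 1
  height(33) = 1 + max(1, 1) = 2
  height(24) = 1 + max(-1, 2) = 3
  height(15) = 1 + max(0, 3) = 4
  height(49) = 1 + max(-1, -1) = 0
  height(47) = 1 + max(-1, 0) = 1
  height(46) = 1 + max(4, 1) = 5
Height = 5


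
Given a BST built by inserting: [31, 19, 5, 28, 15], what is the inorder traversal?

Tree insertion order: [31, 19, 5, 28, 15]
Tree (level-order array): [31, 19, None, 5, 28, None, 15]
Inorder traversal: [5, 15, 19, 28, 31]


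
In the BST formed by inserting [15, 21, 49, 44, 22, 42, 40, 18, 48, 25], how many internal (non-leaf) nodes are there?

Tree built from: [15, 21, 49, 44, 22, 42, 40, 18, 48, 25]
Tree (level-order array): [15, None, 21, 18, 49, None, None, 44, None, 22, 48, None, 42, None, None, 40, None, 25]
Rule: An internal node has at least one child.
Per-node child counts:
  node 15: 1 child(ren)
  node 21: 2 child(ren)
  node 18: 0 child(ren)
  node 49: 1 child(ren)
  node 44: 2 child(ren)
  node 22: 1 child(ren)
  node 42: 1 child(ren)
  node 40: 1 child(ren)
  node 25: 0 child(ren)
  node 48: 0 child(ren)
Matching nodes: [15, 21, 49, 44, 22, 42, 40]
Count of internal (non-leaf) nodes: 7


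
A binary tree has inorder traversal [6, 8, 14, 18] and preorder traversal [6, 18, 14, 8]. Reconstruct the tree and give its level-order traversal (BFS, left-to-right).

Inorder:  [6, 8, 14, 18]
Preorder: [6, 18, 14, 8]
Algorithm: preorder visits root first, so consume preorder in order;
for each root, split the current inorder slice at that value into
left-subtree inorder and right-subtree inorder, then recurse.
Recursive splits:
  root=6; inorder splits into left=[], right=[8, 14, 18]
  root=18; inorder splits into left=[8, 14], right=[]
  root=14; inorder splits into left=[8], right=[]
  root=8; inorder splits into left=[], right=[]
Reconstructed level-order: [6, 18, 14, 8]


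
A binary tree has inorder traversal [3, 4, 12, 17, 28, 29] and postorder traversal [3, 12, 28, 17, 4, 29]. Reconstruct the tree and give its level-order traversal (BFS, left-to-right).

Inorder:   [3, 4, 12, 17, 28, 29]
Postorder: [3, 12, 28, 17, 4, 29]
Algorithm: postorder visits root last, so walk postorder right-to-left;
each value is the root of the current inorder slice — split it at that
value, recurse on the right subtree first, then the left.
Recursive splits:
  root=29; inorder splits into left=[3, 4, 12, 17, 28], right=[]
  root=4; inorder splits into left=[3], right=[12, 17, 28]
  root=17; inorder splits into left=[12], right=[28]
  root=28; inorder splits into left=[], right=[]
  root=12; inorder splits into left=[], right=[]
  root=3; inorder splits into left=[], right=[]
Reconstructed level-order: [29, 4, 3, 17, 12, 28]


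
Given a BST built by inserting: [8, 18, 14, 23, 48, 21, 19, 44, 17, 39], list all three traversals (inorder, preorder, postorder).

Tree insertion order: [8, 18, 14, 23, 48, 21, 19, 44, 17, 39]
Tree (level-order array): [8, None, 18, 14, 23, None, 17, 21, 48, None, None, 19, None, 44, None, None, None, 39]
Inorder (L, root, R): [8, 14, 17, 18, 19, 21, 23, 39, 44, 48]
Preorder (root, L, R): [8, 18, 14, 17, 23, 21, 19, 48, 44, 39]
Postorder (L, R, root): [17, 14, 19, 21, 39, 44, 48, 23, 18, 8]


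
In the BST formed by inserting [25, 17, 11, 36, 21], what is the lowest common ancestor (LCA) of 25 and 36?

Tree insertion order: [25, 17, 11, 36, 21]
Tree (level-order array): [25, 17, 36, 11, 21]
In a BST, the LCA of p=25, q=36 is the first node v on the
root-to-leaf path with p <= v <= q (go left if both < v, right if both > v).
Walk from root:
  at 25: 25 <= 25 <= 36, this is the LCA
LCA = 25


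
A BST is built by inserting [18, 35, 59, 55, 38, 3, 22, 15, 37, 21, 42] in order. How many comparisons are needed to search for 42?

Search path for 42: 18 -> 35 -> 59 -> 55 -> 38 -> 42
Found: True
Comparisons: 6


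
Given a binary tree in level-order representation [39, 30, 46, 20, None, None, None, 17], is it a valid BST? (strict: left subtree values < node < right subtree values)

Level-order array: [39, 30, 46, 20, None, None, None, 17]
Validate using subtree bounds (lo, hi): at each node, require lo < value < hi,
then recurse left with hi=value and right with lo=value.
Preorder trace (stopping at first violation):
  at node 39 with bounds (-inf, +inf): OK
  at node 30 with bounds (-inf, 39): OK
  at node 20 with bounds (-inf, 30): OK
  at node 17 with bounds (-inf, 20): OK
  at node 46 with bounds (39, +inf): OK
No violation found at any node.
Result: Valid BST


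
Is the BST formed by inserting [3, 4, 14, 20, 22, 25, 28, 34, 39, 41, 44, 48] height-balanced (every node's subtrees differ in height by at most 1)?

Tree (level-order array): [3, None, 4, None, 14, None, 20, None, 22, None, 25, None, 28, None, 34, None, 39, None, 41, None, 44, None, 48]
Definition: a tree is height-balanced if, at every node, |h(left) - h(right)| <= 1 (empty subtree has height -1).
Bottom-up per-node check:
  node 48: h_left=-1, h_right=-1, diff=0 [OK], height=0
  node 44: h_left=-1, h_right=0, diff=1 [OK], height=1
  node 41: h_left=-1, h_right=1, diff=2 [FAIL (|-1-1|=2 > 1)], height=2
  node 39: h_left=-1, h_right=2, diff=3 [FAIL (|-1-2|=3 > 1)], height=3
  node 34: h_left=-1, h_right=3, diff=4 [FAIL (|-1-3|=4 > 1)], height=4
  node 28: h_left=-1, h_right=4, diff=5 [FAIL (|-1-4|=5 > 1)], height=5
  node 25: h_left=-1, h_right=5, diff=6 [FAIL (|-1-5|=6 > 1)], height=6
  node 22: h_left=-1, h_right=6, diff=7 [FAIL (|-1-6|=7 > 1)], height=7
  node 20: h_left=-1, h_right=7, diff=8 [FAIL (|-1-7|=8 > 1)], height=8
  node 14: h_left=-1, h_right=8, diff=9 [FAIL (|-1-8|=9 > 1)], height=9
  node 4: h_left=-1, h_right=9, diff=10 [FAIL (|-1-9|=10 > 1)], height=10
  node 3: h_left=-1, h_right=10, diff=11 [FAIL (|-1-10|=11 > 1)], height=11
Node 41 violates the condition: |-1 - 1| = 2 > 1.
Result: Not balanced


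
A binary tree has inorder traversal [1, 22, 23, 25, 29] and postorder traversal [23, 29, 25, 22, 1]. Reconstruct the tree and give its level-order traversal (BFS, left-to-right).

Inorder:   [1, 22, 23, 25, 29]
Postorder: [23, 29, 25, 22, 1]
Algorithm: postorder visits root last, so walk postorder right-to-left;
each value is the root of the current inorder slice — split it at that
value, recurse on the right subtree first, then the left.
Recursive splits:
  root=1; inorder splits into left=[], right=[22, 23, 25, 29]
  root=22; inorder splits into left=[], right=[23, 25, 29]
  root=25; inorder splits into left=[23], right=[29]
  root=29; inorder splits into left=[], right=[]
  root=23; inorder splits into left=[], right=[]
Reconstructed level-order: [1, 22, 25, 23, 29]


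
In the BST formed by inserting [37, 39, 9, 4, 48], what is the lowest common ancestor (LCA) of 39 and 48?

Tree insertion order: [37, 39, 9, 4, 48]
Tree (level-order array): [37, 9, 39, 4, None, None, 48]
In a BST, the LCA of p=39, q=48 is the first node v on the
root-to-leaf path with p <= v <= q (go left if both < v, right if both > v).
Walk from root:
  at 37: both 39 and 48 > 37, go right
  at 39: 39 <= 39 <= 48, this is the LCA
LCA = 39


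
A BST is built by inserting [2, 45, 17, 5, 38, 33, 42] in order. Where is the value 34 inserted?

Starting tree (level order): [2, None, 45, 17, None, 5, 38, None, None, 33, 42]
Insertion path: 2 -> 45 -> 17 -> 38 -> 33
Result: insert 34 as right child of 33
Final tree (level order): [2, None, 45, 17, None, 5, 38, None, None, 33, 42, None, 34]


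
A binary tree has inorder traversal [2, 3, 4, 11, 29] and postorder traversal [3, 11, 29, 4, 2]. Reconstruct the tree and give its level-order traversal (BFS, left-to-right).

Inorder:   [2, 3, 4, 11, 29]
Postorder: [3, 11, 29, 4, 2]
Algorithm: postorder visits root last, so walk postorder right-to-left;
each value is the root of the current inorder slice — split it at that
value, recurse on the right subtree first, then the left.
Recursive splits:
  root=2; inorder splits into left=[], right=[3, 4, 11, 29]
  root=4; inorder splits into left=[3], right=[11, 29]
  root=29; inorder splits into left=[11], right=[]
  root=11; inorder splits into left=[], right=[]
  root=3; inorder splits into left=[], right=[]
Reconstructed level-order: [2, 4, 3, 29, 11]


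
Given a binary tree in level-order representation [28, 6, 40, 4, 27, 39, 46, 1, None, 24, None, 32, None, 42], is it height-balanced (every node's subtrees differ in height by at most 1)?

Tree (level-order array): [28, 6, 40, 4, 27, 39, 46, 1, None, 24, None, 32, None, 42]
Definition: a tree is height-balanced if, at every node, |h(left) - h(right)| <= 1 (empty subtree has height -1).
Bottom-up per-node check:
  node 1: h_left=-1, h_right=-1, diff=0 [OK], height=0
  node 4: h_left=0, h_right=-1, diff=1 [OK], height=1
  node 24: h_left=-1, h_right=-1, diff=0 [OK], height=0
  node 27: h_left=0, h_right=-1, diff=1 [OK], height=1
  node 6: h_left=1, h_right=1, diff=0 [OK], height=2
  node 32: h_left=-1, h_right=-1, diff=0 [OK], height=0
  node 39: h_left=0, h_right=-1, diff=1 [OK], height=1
  node 42: h_left=-1, h_right=-1, diff=0 [OK], height=0
  node 46: h_left=0, h_right=-1, diff=1 [OK], height=1
  node 40: h_left=1, h_right=1, diff=0 [OK], height=2
  node 28: h_left=2, h_right=2, diff=0 [OK], height=3
All nodes satisfy the balance condition.
Result: Balanced


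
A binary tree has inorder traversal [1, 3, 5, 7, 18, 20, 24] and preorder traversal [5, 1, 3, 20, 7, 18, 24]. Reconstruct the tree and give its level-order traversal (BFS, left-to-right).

Inorder:  [1, 3, 5, 7, 18, 20, 24]
Preorder: [5, 1, 3, 20, 7, 18, 24]
Algorithm: preorder visits root first, so consume preorder in order;
for each root, split the current inorder slice at that value into
left-subtree inorder and right-subtree inorder, then recurse.
Recursive splits:
  root=5; inorder splits into left=[1, 3], right=[7, 18, 20, 24]
  root=1; inorder splits into left=[], right=[3]
  root=3; inorder splits into left=[], right=[]
  root=20; inorder splits into left=[7, 18], right=[24]
  root=7; inorder splits into left=[], right=[18]
  root=18; inorder splits into left=[], right=[]
  root=24; inorder splits into left=[], right=[]
Reconstructed level-order: [5, 1, 20, 3, 7, 24, 18]


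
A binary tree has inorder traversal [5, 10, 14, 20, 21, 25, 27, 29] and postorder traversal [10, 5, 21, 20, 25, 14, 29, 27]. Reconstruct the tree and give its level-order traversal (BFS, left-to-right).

Inorder:   [5, 10, 14, 20, 21, 25, 27, 29]
Postorder: [10, 5, 21, 20, 25, 14, 29, 27]
Algorithm: postorder visits root last, so walk postorder right-to-left;
each value is the root of the current inorder slice — split it at that
value, recurse on the right subtree first, then the left.
Recursive splits:
  root=27; inorder splits into left=[5, 10, 14, 20, 21, 25], right=[29]
  root=29; inorder splits into left=[], right=[]
  root=14; inorder splits into left=[5, 10], right=[20, 21, 25]
  root=25; inorder splits into left=[20, 21], right=[]
  root=20; inorder splits into left=[], right=[21]
  root=21; inorder splits into left=[], right=[]
  root=5; inorder splits into left=[], right=[10]
  root=10; inorder splits into left=[], right=[]
Reconstructed level-order: [27, 14, 29, 5, 25, 10, 20, 21]


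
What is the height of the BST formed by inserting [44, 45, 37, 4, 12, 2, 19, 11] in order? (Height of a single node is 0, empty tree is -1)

Insertion order: [44, 45, 37, 4, 12, 2, 19, 11]
Tree (level-order array): [44, 37, 45, 4, None, None, None, 2, 12, None, None, 11, 19]
Compute height bottom-up (empty subtree = -1):
  height(2) = 1 + max(-1, -1) = 0
  height(11) = 1 + max(-1, -1) = 0
  height(19) = 1 + max(-1, -1) = 0
  height(12) = 1 + max(0, 0) = 1
  height(4) = 1 + max(0, 1) = 2
  height(37) = 1 + max(2, -1) = 3
  height(45) = 1 + max(-1, -1) = 0
  height(44) = 1 + max(3, 0) = 4
Height = 4


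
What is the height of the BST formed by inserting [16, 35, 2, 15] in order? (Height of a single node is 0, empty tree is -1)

Insertion order: [16, 35, 2, 15]
Tree (level-order array): [16, 2, 35, None, 15]
Compute height bottom-up (empty subtree = -1):
  height(15) = 1 + max(-1, -1) = 0
  height(2) = 1 + max(-1, 0) = 1
  height(35) = 1 + max(-1, -1) = 0
  height(16) = 1 + max(1, 0) = 2
Height = 2


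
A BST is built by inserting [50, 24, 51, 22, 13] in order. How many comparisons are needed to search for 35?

Search path for 35: 50 -> 24
Found: False
Comparisons: 2


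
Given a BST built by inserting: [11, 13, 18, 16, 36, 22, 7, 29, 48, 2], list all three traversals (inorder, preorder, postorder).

Tree insertion order: [11, 13, 18, 16, 36, 22, 7, 29, 48, 2]
Tree (level-order array): [11, 7, 13, 2, None, None, 18, None, None, 16, 36, None, None, 22, 48, None, 29]
Inorder (L, root, R): [2, 7, 11, 13, 16, 18, 22, 29, 36, 48]
Preorder (root, L, R): [11, 7, 2, 13, 18, 16, 36, 22, 29, 48]
Postorder (L, R, root): [2, 7, 16, 29, 22, 48, 36, 18, 13, 11]


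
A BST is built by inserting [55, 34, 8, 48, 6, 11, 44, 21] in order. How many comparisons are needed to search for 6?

Search path for 6: 55 -> 34 -> 8 -> 6
Found: True
Comparisons: 4


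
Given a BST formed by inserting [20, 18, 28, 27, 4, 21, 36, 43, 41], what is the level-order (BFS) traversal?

Tree insertion order: [20, 18, 28, 27, 4, 21, 36, 43, 41]
Tree (level-order array): [20, 18, 28, 4, None, 27, 36, None, None, 21, None, None, 43, None, None, 41]
BFS from the root, enqueuing left then right child of each popped node:
  queue [20] -> pop 20, enqueue [18, 28], visited so far: [20]
  queue [18, 28] -> pop 18, enqueue [4], visited so far: [20, 18]
  queue [28, 4] -> pop 28, enqueue [27, 36], visited so far: [20, 18, 28]
  queue [4, 27, 36] -> pop 4, enqueue [none], visited so far: [20, 18, 28, 4]
  queue [27, 36] -> pop 27, enqueue [21], visited so far: [20, 18, 28, 4, 27]
  queue [36, 21] -> pop 36, enqueue [43], visited so far: [20, 18, 28, 4, 27, 36]
  queue [21, 43] -> pop 21, enqueue [none], visited so far: [20, 18, 28, 4, 27, 36, 21]
  queue [43] -> pop 43, enqueue [41], visited so far: [20, 18, 28, 4, 27, 36, 21, 43]
  queue [41] -> pop 41, enqueue [none], visited so far: [20, 18, 28, 4, 27, 36, 21, 43, 41]
Result: [20, 18, 28, 4, 27, 36, 21, 43, 41]


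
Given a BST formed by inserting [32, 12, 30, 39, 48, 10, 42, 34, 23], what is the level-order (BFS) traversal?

Tree insertion order: [32, 12, 30, 39, 48, 10, 42, 34, 23]
Tree (level-order array): [32, 12, 39, 10, 30, 34, 48, None, None, 23, None, None, None, 42]
BFS from the root, enqueuing left then right child of each popped node:
  queue [32] -> pop 32, enqueue [12, 39], visited so far: [32]
  queue [12, 39] -> pop 12, enqueue [10, 30], visited so far: [32, 12]
  queue [39, 10, 30] -> pop 39, enqueue [34, 48], visited so far: [32, 12, 39]
  queue [10, 30, 34, 48] -> pop 10, enqueue [none], visited so far: [32, 12, 39, 10]
  queue [30, 34, 48] -> pop 30, enqueue [23], visited so far: [32, 12, 39, 10, 30]
  queue [34, 48, 23] -> pop 34, enqueue [none], visited so far: [32, 12, 39, 10, 30, 34]
  queue [48, 23] -> pop 48, enqueue [42], visited so far: [32, 12, 39, 10, 30, 34, 48]
  queue [23, 42] -> pop 23, enqueue [none], visited so far: [32, 12, 39, 10, 30, 34, 48, 23]
  queue [42] -> pop 42, enqueue [none], visited so far: [32, 12, 39, 10, 30, 34, 48, 23, 42]
Result: [32, 12, 39, 10, 30, 34, 48, 23, 42]


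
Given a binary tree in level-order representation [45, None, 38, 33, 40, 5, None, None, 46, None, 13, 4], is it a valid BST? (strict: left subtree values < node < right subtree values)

Level-order array: [45, None, 38, 33, 40, 5, None, None, 46, None, 13, 4]
Validate using subtree bounds (lo, hi): at each node, require lo < value < hi,
then recurse left with hi=value and right with lo=value.
Preorder trace (stopping at first violation):
  at node 45 with bounds (-inf, +inf): OK
  at node 38 with bounds (45, +inf): VIOLATION
Node 38 violates its bound: not (45 < 38 < +inf).
Result: Not a valid BST


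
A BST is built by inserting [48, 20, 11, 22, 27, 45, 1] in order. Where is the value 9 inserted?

Starting tree (level order): [48, 20, None, 11, 22, 1, None, None, 27, None, None, None, 45]
Insertion path: 48 -> 20 -> 11 -> 1
Result: insert 9 as right child of 1
Final tree (level order): [48, 20, None, 11, 22, 1, None, None, 27, None, 9, None, 45]


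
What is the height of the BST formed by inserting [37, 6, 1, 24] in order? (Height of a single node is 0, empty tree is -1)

Insertion order: [37, 6, 1, 24]
Tree (level-order array): [37, 6, None, 1, 24]
Compute height bottom-up (empty subtree = -1):
  height(1) = 1 + max(-1, -1) = 0
  height(24) = 1 + max(-1, -1) = 0
  height(6) = 1 + max(0, 0) = 1
  height(37) = 1 + max(1, -1) = 2
Height = 2


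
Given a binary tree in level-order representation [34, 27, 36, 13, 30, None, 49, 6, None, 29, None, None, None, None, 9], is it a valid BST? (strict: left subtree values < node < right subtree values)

Level-order array: [34, 27, 36, 13, 30, None, 49, 6, None, 29, None, None, None, None, 9]
Validate using subtree bounds (lo, hi): at each node, require lo < value < hi,
then recurse left with hi=value and right with lo=value.
Preorder trace (stopping at first violation):
  at node 34 with bounds (-inf, +inf): OK
  at node 27 with bounds (-inf, 34): OK
  at node 13 with bounds (-inf, 27): OK
  at node 6 with bounds (-inf, 13): OK
  at node 9 with bounds (6, 13): OK
  at node 30 with bounds (27, 34): OK
  at node 29 with bounds (27, 30): OK
  at node 36 with bounds (34, +inf): OK
  at node 49 with bounds (36, +inf): OK
No violation found at any node.
Result: Valid BST


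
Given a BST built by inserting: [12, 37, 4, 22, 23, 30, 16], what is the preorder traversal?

Tree insertion order: [12, 37, 4, 22, 23, 30, 16]
Tree (level-order array): [12, 4, 37, None, None, 22, None, 16, 23, None, None, None, 30]
Preorder traversal: [12, 4, 37, 22, 16, 23, 30]


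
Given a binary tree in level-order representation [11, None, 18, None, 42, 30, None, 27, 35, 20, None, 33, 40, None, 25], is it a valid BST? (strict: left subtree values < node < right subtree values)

Level-order array: [11, None, 18, None, 42, 30, None, 27, 35, 20, None, 33, 40, None, 25]
Validate using subtree bounds (lo, hi): at each node, require lo < value < hi,
then recurse left with hi=value and right with lo=value.
Preorder trace (stopping at first violation):
  at node 11 with bounds (-inf, +inf): OK
  at node 18 with bounds (11, +inf): OK
  at node 42 with bounds (18, +inf): OK
  at node 30 with bounds (18, 42): OK
  at node 27 with bounds (18, 30): OK
  at node 20 with bounds (18, 27): OK
  at node 25 with bounds (20, 27): OK
  at node 35 with bounds (30, 42): OK
  at node 33 with bounds (30, 35): OK
  at node 40 with bounds (35, 42): OK
No violation found at any node.
Result: Valid BST


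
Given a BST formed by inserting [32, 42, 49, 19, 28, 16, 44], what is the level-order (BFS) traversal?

Tree insertion order: [32, 42, 49, 19, 28, 16, 44]
Tree (level-order array): [32, 19, 42, 16, 28, None, 49, None, None, None, None, 44]
BFS from the root, enqueuing left then right child of each popped node:
  queue [32] -> pop 32, enqueue [19, 42], visited so far: [32]
  queue [19, 42] -> pop 19, enqueue [16, 28], visited so far: [32, 19]
  queue [42, 16, 28] -> pop 42, enqueue [49], visited so far: [32, 19, 42]
  queue [16, 28, 49] -> pop 16, enqueue [none], visited so far: [32, 19, 42, 16]
  queue [28, 49] -> pop 28, enqueue [none], visited so far: [32, 19, 42, 16, 28]
  queue [49] -> pop 49, enqueue [44], visited so far: [32, 19, 42, 16, 28, 49]
  queue [44] -> pop 44, enqueue [none], visited so far: [32, 19, 42, 16, 28, 49, 44]
Result: [32, 19, 42, 16, 28, 49, 44]


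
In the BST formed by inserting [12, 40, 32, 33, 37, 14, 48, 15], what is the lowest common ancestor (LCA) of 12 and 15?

Tree insertion order: [12, 40, 32, 33, 37, 14, 48, 15]
Tree (level-order array): [12, None, 40, 32, 48, 14, 33, None, None, None, 15, None, 37]
In a BST, the LCA of p=12, q=15 is the first node v on the
root-to-leaf path with p <= v <= q (go left if both < v, right if both > v).
Walk from root:
  at 12: 12 <= 12 <= 15, this is the LCA
LCA = 12


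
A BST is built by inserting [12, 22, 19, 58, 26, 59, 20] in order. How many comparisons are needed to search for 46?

Search path for 46: 12 -> 22 -> 58 -> 26
Found: False
Comparisons: 4


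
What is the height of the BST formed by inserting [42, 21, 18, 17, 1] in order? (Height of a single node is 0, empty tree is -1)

Insertion order: [42, 21, 18, 17, 1]
Tree (level-order array): [42, 21, None, 18, None, 17, None, 1]
Compute height bottom-up (empty subtree = -1):
  height(1) = 1 + max(-1, -1) = 0
  height(17) = 1 + max(0, -1) = 1
  height(18) = 1 + max(1, -1) = 2
  height(21) = 1 + max(2, -1) = 3
  height(42) = 1 + max(3, -1) = 4
Height = 4


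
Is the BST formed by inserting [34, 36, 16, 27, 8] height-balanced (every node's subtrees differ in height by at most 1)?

Tree (level-order array): [34, 16, 36, 8, 27]
Definition: a tree is height-balanced if, at every node, |h(left) - h(right)| <= 1 (empty subtree has height -1).
Bottom-up per-node check:
  node 8: h_left=-1, h_right=-1, diff=0 [OK], height=0
  node 27: h_left=-1, h_right=-1, diff=0 [OK], height=0
  node 16: h_left=0, h_right=0, diff=0 [OK], height=1
  node 36: h_left=-1, h_right=-1, diff=0 [OK], height=0
  node 34: h_left=1, h_right=0, diff=1 [OK], height=2
All nodes satisfy the balance condition.
Result: Balanced


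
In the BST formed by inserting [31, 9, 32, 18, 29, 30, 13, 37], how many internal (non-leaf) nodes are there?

Tree built from: [31, 9, 32, 18, 29, 30, 13, 37]
Tree (level-order array): [31, 9, 32, None, 18, None, 37, 13, 29, None, None, None, None, None, 30]
Rule: An internal node has at least one child.
Per-node child counts:
  node 31: 2 child(ren)
  node 9: 1 child(ren)
  node 18: 2 child(ren)
  node 13: 0 child(ren)
  node 29: 1 child(ren)
  node 30: 0 child(ren)
  node 32: 1 child(ren)
  node 37: 0 child(ren)
Matching nodes: [31, 9, 18, 29, 32]
Count of internal (non-leaf) nodes: 5


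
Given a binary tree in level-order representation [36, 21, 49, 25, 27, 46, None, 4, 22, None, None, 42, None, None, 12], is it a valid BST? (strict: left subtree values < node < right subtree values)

Level-order array: [36, 21, 49, 25, 27, 46, None, 4, 22, None, None, 42, None, None, 12]
Validate using subtree bounds (lo, hi): at each node, require lo < value < hi,
then recurse left with hi=value and right with lo=value.
Preorder trace (stopping at first violation):
  at node 36 with bounds (-inf, +inf): OK
  at node 21 with bounds (-inf, 36): OK
  at node 25 with bounds (-inf, 21): VIOLATION
Node 25 violates its bound: not (-inf < 25 < 21).
Result: Not a valid BST


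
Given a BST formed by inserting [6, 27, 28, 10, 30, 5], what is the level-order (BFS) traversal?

Tree insertion order: [6, 27, 28, 10, 30, 5]
Tree (level-order array): [6, 5, 27, None, None, 10, 28, None, None, None, 30]
BFS from the root, enqueuing left then right child of each popped node:
  queue [6] -> pop 6, enqueue [5, 27], visited so far: [6]
  queue [5, 27] -> pop 5, enqueue [none], visited so far: [6, 5]
  queue [27] -> pop 27, enqueue [10, 28], visited so far: [6, 5, 27]
  queue [10, 28] -> pop 10, enqueue [none], visited so far: [6, 5, 27, 10]
  queue [28] -> pop 28, enqueue [30], visited so far: [6, 5, 27, 10, 28]
  queue [30] -> pop 30, enqueue [none], visited so far: [6, 5, 27, 10, 28, 30]
Result: [6, 5, 27, 10, 28, 30]


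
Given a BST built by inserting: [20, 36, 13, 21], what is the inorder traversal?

Tree insertion order: [20, 36, 13, 21]
Tree (level-order array): [20, 13, 36, None, None, 21]
Inorder traversal: [13, 20, 21, 36]


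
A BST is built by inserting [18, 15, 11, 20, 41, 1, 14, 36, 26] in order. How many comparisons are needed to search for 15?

Search path for 15: 18 -> 15
Found: True
Comparisons: 2


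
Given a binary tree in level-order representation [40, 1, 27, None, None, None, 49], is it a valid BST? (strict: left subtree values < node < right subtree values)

Level-order array: [40, 1, 27, None, None, None, 49]
Validate using subtree bounds (lo, hi): at each node, require lo < value < hi,
then recurse left with hi=value and right with lo=value.
Preorder trace (stopping at first violation):
  at node 40 with bounds (-inf, +inf): OK
  at node 1 with bounds (-inf, 40): OK
  at node 27 with bounds (40, +inf): VIOLATION
Node 27 violates its bound: not (40 < 27 < +inf).
Result: Not a valid BST


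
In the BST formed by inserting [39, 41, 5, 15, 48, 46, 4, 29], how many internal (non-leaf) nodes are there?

Tree built from: [39, 41, 5, 15, 48, 46, 4, 29]
Tree (level-order array): [39, 5, 41, 4, 15, None, 48, None, None, None, 29, 46]
Rule: An internal node has at least one child.
Per-node child counts:
  node 39: 2 child(ren)
  node 5: 2 child(ren)
  node 4: 0 child(ren)
  node 15: 1 child(ren)
  node 29: 0 child(ren)
  node 41: 1 child(ren)
  node 48: 1 child(ren)
  node 46: 0 child(ren)
Matching nodes: [39, 5, 15, 41, 48]
Count of internal (non-leaf) nodes: 5


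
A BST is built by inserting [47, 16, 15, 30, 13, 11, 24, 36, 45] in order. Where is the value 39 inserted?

Starting tree (level order): [47, 16, None, 15, 30, 13, None, 24, 36, 11, None, None, None, None, 45]
Insertion path: 47 -> 16 -> 30 -> 36 -> 45
Result: insert 39 as left child of 45
Final tree (level order): [47, 16, None, 15, 30, 13, None, 24, 36, 11, None, None, None, None, 45, None, None, 39]


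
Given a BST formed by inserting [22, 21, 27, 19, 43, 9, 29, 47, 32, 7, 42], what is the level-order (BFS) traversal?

Tree insertion order: [22, 21, 27, 19, 43, 9, 29, 47, 32, 7, 42]
Tree (level-order array): [22, 21, 27, 19, None, None, 43, 9, None, 29, 47, 7, None, None, 32, None, None, None, None, None, 42]
BFS from the root, enqueuing left then right child of each popped node:
  queue [22] -> pop 22, enqueue [21, 27], visited so far: [22]
  queue [21, 27] -> pop 21, enqueue [19], visited so far: [22, 21]
  queue [27, 19] -> pop 27, enqueue [43], visited so far: [22, 21, 27]
  queue [19, 43] -> pop 19, enqueue [9], visited so far: [22, 21, 27, 19]
  queue [43, 9] -> pop 43, enqueue [29, 47], visited so far: [22, 21, 27, 19, 43]
  queue [9, 29, 47] -> pop 9, enqueue [7], visited so far: [22, 21, 27, 19, 43, 9]
  queue [29, 47, 7] -> pop 29, enqueue [32], visited so far: [22, 21, 27, 19, 43, 9, 29]
  queue [47, 7, 32] -> pop 47, enqueue [none], visited so far: [22, 21, 27, 19, 43, 9, 29, 47]
  queue [7, 32] -> pop 7, enqueue [none], visited so far: [22, 21, 27, 19, 43, 9, 29, 47, 7]
  queue [32] -> pop 32, enqueue [42], visited so far: [22, 21, 27, 19, 43, 9, 29, 47, 7, 32]
  queue [42] -> pop 42, enqueue [none], visited so far: [22, 21, 27, 19, 43, 9, 29, 47, 7, 32, 42]
Result: [22, 21, 27, 19, 43, 9, 29, 47, 7, 32, 42]


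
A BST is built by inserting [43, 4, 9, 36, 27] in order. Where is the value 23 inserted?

Starting tree (level order): [43, 4, None, None, 9, None, 36, 27]
Insertion path: 43 -> 4 -> 9 -> 36 -> 27
Result: insert 23 as left child of 27
Final tree (level order): [43, 4, None, None, 9, None, 36, 27, None, 23]


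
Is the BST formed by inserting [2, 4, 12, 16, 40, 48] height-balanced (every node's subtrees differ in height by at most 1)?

Tree (level-order array): [2, None, 4, None, 12, None, 16, None, 40, None, 48]
Definition: a tree is height-balanced if, at every node, |h(left) - h(right)| <= 1 (empty subtree has height -1).
Bottom-up per-node check:
  node 48: h_left=-1, h_right=-1, diff=0 [OK], height=0
  node 40: h_left=-1, h_right=0, diff=1 [OK], height=1
  node 16: h_left=-1, h_right=1, diff=2 [FAIL (|-1-1|=2 > 1)], height=2
  node 12: h_left=-1, h_right=2, diff=3 [FAIL (|-1-2|=3 > 1)], height=3
  node 4: h_left=-1, h_right=3, diff=4 [FAIL (|-1-3|=4 > 1)], height=4
  node 2: h_left=-1, h_right=4, diff=5 [FAIL (|-1-4|=5 > 1)], height=5
Node 16 violates the condition: |-1 - 1| = 2 > 1.
Result: Not balanced


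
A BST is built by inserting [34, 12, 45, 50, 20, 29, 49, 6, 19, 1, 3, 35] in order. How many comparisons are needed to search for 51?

Search path for 51: 34 -> 45 -> 50
Found: False
Comparisons: 3


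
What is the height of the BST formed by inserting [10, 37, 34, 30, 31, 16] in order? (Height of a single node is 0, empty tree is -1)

Insertion order: [10, 37, 34, 30, 31, 16]
Tree (level-order array): [10, None, 37, 34, None, 30, None, 16, 31]
Compute height bottom-up (empty subtree = -1):
  height(16) = 1 + max(-1, -1) = 0
  height(31) = 1 + max(-1, -1) = 0
  height(30) = 1 + max(0, 0) = 1
  height(34) = 1 + max(1, -1) = 2
  height(37) = 1 + max(2, -1) = 3
  height(10) = 1 + max(-1, 3) = 4
Height = 4


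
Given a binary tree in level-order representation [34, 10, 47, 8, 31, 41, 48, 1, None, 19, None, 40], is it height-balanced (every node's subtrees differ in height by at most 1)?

Tree (level-order array): [34, 10, 47, 8, 31, 41, 48, 1, None, 19, None, 40]
Definition: a tree is height-balanced if, at every node, |h(left) - h(right)| <= 1 (empty subtree has height -1).
Bottom-up per-node check:
  node 1: h_left=-1, h_right=-1, diff=0 [OK], height=0
  node 8: h_left=0, h_right=-1, diff=1 [OK], height=1
  node 19: h_left=-1, h_right=-1, diff=0 [OK], height=0
  node 31: h_left=0, h_right=-1, diff=1 [OK], height=1
  node 10: h_left=1, h_right=1, diff=0 [OK], height=2
  node 40: h_left=-1, h_right=-1, diff=0 [OK], height=0
  node 41: h_left=0, h_right=-1, diff=1 [OK], height=1
  node 48: h_left=-1, h_right=-1, diff=0 [OK], height=0
  node 47: h_left=1, h_right=0, diff=1 [OK], height=2
  node 34: h_left=2, h_right=2, diff=0 [OK], height=3
All nodes satisfy the balance condition.
Result: Balanced


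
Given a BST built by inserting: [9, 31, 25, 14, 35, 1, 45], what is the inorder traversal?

Tree insertion order: [9, 31, 25, 14, 35, 1, 45]
Tree (level-order array): [9, 1, 31, None, None, 25, 35, 14, None, None, 45]
Inorder traversal: [1, 9, 14, 25, 31, 35, 45]


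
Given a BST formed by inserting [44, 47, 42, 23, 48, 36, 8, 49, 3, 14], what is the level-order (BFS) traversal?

Tree insertion order: [44, 47, 42, 23, 48, 36, 8, 49, 3, 14]
Tree (level-order array): [44, 42, 47, 23, None, None, 48, 8, 36, None, 49, 3, 14]
BFS from the root, enqueuing left then right child of each popped node:
  queue [44] -> pop 44, enqueue [42, 47], visited so far: [44]
  queue [42, 47] -> pop 42, enqueue [23], visited so far: [44, 42]
  queue [47, 23] -> pop 47, enqueue [48], visited so far: [44, 42, 47]
  queue [23, 48] -> pop 23, enqueue [8, 36], visited so far: [44, 42, 47, 23]
  queue [48, 8, 36] -> pop 48, enqueue [49], visited so far: [44, 42, 47, 23, 48]
  queue [8, 36, 49] -> pop 8, enqueue [3, 14], visited so far: [44, 42, 47, 23, 48, 8]
  queue [36, 49, 3, 14] -> pop 36, enqueue [none], visited so far: [44, 42, 47, 23, 48, 8, 36]
  queue [49, 3, 14] -> pop 49, enqueue [none], visited so far: [44, 42, 47, 23, 48, 8, 36, 49]
  queue [3, 14] -> pop 3, enqueue [none], visited so far: [44, 42, 47, 23, 48, 8, 36, 49, 3]
  queue [14] -> pop 14, enqueue [none], visited so far: [44, 42, 47, 23, 48, 8, 36, 49, 3, 14]
Result: [44, 42, 47, 23, 48, 8, 36, 49, 3, 14]


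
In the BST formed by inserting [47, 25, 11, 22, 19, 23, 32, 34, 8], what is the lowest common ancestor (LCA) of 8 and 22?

Tree insertion order: [47, 25, 11, 22, 19, 23, 32, 34, 8]
Tree (level-order array): [47, 25, None, 11, 32, 8, 22, None, 34, None, None, 19, 23]
In a BST, the LCA of p=8, q=22 is the first node v on the
root-to-leaf path with p <= v <= q (go left if both < v, right if both > v).
Walk from root:
  at 47: both 8 and 22 < 47, go left
  at 25: both 8 and 22 < 25, go left
  at 11: 8 <= 11 <= 22, this is the LCA
LCA = 11


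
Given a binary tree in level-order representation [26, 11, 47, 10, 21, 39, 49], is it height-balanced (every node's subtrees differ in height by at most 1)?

Tree (level-order array): [26, 11, 47, 10, 21, 39, 49]
Definition: a tree is height-balanced if, at every node, |h(left) - h(right)| <= 1 (empty subtree has height -1).
Bottom-up per-node check:
  node 10: h_left=-1, h_right=-1, diff=0 [OK], height=0
  node 21: h_left=-1, h_right=-1, diff=0 [OK], height=0
  node 11: h_left=0, h_right=0, diff=0 [OK], height=1
  node 39: h_left=-1, h_right=-1, diff=0 [OK], height=0
  node 49: h_left=-1, h_right=-1, diff=0 [OK], height=0
  node 47: h_left=0, h_right=0, diff=0 [OK], height=1
  node 26: h_left=1, h_right=1, diff=0 [OK], height=2
All nodes satisfy the balance condition.
Result: Balanced


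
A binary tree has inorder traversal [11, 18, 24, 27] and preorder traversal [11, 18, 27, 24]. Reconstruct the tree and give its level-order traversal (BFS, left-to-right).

Inorder:  [11, 18, 24, 27]
Preorder: [11, 18, 27, 24]
Algorithm: preorder visits root first, so consume preorder in order;
for each root, split the current inorder slice at that value into
left-subtree inorder and right-subtree inorder, then recurse.
Recursive splits:
  root=11; inorder splits into left=[], right=[18, 24, 27]
  root=18; inorder splits into left=[], right=[24, 27]
  root=27; inorder splits into left=[24], right=[]
  root=24; inorder splits into left=[], right=[]
Reconstructed level-order: [11, 18, 27, 24]


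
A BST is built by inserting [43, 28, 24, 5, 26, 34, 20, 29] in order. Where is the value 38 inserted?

Starting tree (level order): [43, 28, None, 24, 34, 5, 26, 29, None, None, 20]
Insertion path: 43 -> 28 -> 34
Result: insert 38 as right child of 34
Final tree (level order): [43, 28, None, 24, 34, 5, 26, 29, 38, None, 20]


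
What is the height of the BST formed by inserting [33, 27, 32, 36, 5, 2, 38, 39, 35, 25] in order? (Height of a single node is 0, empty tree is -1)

Insertion order: [33, 27, 32, 36, 5, 2, 38, 39, 35, 25]
Tree (level-order array): [33, 27, 36, 5, 32, 35, 38, 2, 25, None, None, None, None, None, 39]
Compute height bottom-up (empty subtree = -1):
  height(2) = 1 + max(-1, -1) = 0
  height(25) = 1 + max(-1, -1) = 0
  height(5) = 1 + max(0, 0) = 1
  height(32) = 1 + max(-1, -1) = 0
  height(27) = 1 + max(1, 0) = 2
  height(35) = 1 + max(-1, -1) = 0
  height(39) = 1 + max(-1, -1) = 0
  height(38) = 1 + max(-1, 0) = 1
  height(36) = 1 + max(0, 1) = 2
  height(33) = 1 + max(2, 2) = 3
Height = 3


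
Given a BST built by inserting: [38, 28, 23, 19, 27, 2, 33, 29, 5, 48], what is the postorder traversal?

Tree insertion order: [38, 28, 23, 19, 27, 2, 33, 29, 5, 48]
Tree (level-order array): [38, 28, 48, 23, 33, None, None, 19, 27, 29, None, 2, None, None, None, None, None, None, 5]
Postorder traversal: [5, 2, 19, 27, 23, 29, 33, 28, 48, 38]


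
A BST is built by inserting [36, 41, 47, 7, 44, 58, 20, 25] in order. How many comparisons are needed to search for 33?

Search path for 33: 36 -> 7 -> 20 -> 25
Found: False
Comparisons: 4


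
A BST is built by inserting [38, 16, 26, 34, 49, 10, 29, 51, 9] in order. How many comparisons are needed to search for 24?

Search path for 24: 38 -> 16 -> 26
Found: False
Comparisons: 3


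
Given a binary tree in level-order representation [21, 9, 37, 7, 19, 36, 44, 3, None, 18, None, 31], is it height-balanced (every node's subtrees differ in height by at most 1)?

Tree (level-order array): [21, 9, 37, 7, 19, 36, 44, 3, None, 18, None, 31]
Definition: a tree is height-balanced if, at every node, |h(left) - h(right)| <= 1 (empty subtree has height -1).
Bottom-up per-node check:
  node 3: h_left=-1, h_right=-1, diff=0 [OK], height=0
  node 7: h_left=0, h_right=-1, diff=1 [OK], height=1
  node 18: h_left=-1, h_right=-1, diff=0 [OK], height=0
  node 19: h_left=0, h_right=-1, diff=1 [OK], height=1
  node 9: h_left=1, h_right=1, diff=0 [OK], height=2
  node 31: h_left=-1, h_right=-1, diff=0 [OK], height=0
  node 36: h_left=0, h_right=-1, diff=1 [OK], height=1
  node 44: h_left=-1, h_right=-1, diff=0 [OK], height=0
  node 37: h_left=1, h_right=0, diff=1 [OK], height=2
  node 21: h_left=2, h_right=2, diff=0 [OK], height=3
All nodes satisfy the balance condition.
Result: Balanced


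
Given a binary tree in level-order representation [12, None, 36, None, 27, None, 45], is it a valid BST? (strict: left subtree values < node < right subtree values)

Level-order array: [12, None, 36, None, 27, None, 45]
Validate using subtree bounds (lo, hi): at each node, require lo < value < hi,
then recurse left with hi=value and right with lo=value.
Preorder trace (stopping at first violation):
  at node 12 with bounds (-inf, +inf): OK
  at node 36 with bounds (12, +inf): OK
  at node 27 with bounds (36, +inf): VIOLATION
Node 27 violates its bound: not (36 < 27 < +inf).
Result: Not a valid BST
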